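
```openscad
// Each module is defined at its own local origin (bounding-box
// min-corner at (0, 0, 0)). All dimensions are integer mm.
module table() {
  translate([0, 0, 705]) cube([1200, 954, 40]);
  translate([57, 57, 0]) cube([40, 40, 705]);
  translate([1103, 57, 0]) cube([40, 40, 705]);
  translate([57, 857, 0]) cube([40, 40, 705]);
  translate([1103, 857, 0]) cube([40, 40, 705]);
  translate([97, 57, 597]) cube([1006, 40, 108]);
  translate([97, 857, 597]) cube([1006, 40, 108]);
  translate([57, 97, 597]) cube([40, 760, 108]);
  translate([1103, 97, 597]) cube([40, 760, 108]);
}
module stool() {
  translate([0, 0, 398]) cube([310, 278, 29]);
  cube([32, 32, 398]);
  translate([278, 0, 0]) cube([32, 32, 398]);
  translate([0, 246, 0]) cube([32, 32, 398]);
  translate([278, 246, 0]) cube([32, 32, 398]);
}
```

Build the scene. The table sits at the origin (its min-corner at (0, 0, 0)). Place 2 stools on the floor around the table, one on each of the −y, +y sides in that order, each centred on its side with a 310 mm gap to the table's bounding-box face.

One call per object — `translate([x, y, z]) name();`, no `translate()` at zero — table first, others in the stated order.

table();
translate([445, -588, 0]) stool();
translate([445, 1264, 0]) stool();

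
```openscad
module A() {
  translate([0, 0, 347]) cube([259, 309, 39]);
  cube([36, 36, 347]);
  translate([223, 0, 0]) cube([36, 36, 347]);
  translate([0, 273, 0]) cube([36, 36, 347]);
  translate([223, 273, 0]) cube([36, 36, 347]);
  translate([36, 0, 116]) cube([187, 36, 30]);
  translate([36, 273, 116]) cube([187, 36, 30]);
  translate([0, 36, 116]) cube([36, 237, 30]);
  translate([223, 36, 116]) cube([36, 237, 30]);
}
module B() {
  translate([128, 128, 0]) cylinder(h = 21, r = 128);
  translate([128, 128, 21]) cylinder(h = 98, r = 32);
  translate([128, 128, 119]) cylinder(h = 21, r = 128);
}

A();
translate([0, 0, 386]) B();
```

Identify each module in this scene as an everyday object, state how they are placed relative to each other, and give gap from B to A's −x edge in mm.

A is a stool. B is a spool. The spool is on top of the stool. The gap from the spool to the stool's −x edge is 0 mm.

The spool's min-x is at 0; the stool's min-x is 0; gap = 0 mm.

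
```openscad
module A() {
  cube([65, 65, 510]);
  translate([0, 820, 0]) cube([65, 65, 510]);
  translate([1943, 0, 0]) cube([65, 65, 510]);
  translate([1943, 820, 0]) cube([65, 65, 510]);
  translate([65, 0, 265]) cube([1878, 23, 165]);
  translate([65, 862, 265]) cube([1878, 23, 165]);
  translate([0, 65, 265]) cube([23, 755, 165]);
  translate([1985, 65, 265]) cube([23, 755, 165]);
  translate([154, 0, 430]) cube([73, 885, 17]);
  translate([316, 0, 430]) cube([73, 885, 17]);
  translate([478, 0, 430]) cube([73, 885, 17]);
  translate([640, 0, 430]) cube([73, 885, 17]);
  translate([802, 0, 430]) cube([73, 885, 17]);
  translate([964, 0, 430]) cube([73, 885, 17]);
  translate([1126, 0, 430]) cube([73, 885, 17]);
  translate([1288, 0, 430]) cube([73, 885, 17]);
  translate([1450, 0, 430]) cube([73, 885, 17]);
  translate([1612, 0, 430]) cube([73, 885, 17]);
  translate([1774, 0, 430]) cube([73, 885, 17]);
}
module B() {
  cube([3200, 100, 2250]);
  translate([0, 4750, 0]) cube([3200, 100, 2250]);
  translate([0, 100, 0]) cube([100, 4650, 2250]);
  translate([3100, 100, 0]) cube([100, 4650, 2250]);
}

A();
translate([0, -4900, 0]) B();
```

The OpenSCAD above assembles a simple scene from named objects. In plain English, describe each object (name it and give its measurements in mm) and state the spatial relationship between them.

A is a bed frame 2008 mm long (x) by 885 mm wide (y). Four 65×65 mm corner posts, 510 mm tall, at the corners of the footprint. Four rails of 23 mm thickness and 165 mm height run between adjacent posts with their undersides at z = 265 mm, their outer faces flush with the outside of the frame (the two x-running rails run between the posts' inner faces; the two y-running rails run between the posts' inner faces). 11 slats, each 73 mm wide (x) and 17 mm thick, lie across the top of the two x-running rails, running the full 885 mm width of the frame in y; the slats are evenly spaced along x between the inner faces of the end posts with equal gaps (rounded down to the nearest mm) at the −x end and between each pair — any rounding remainder accumulates at the +x end.

B is the wall frame of a small rectangular building: four walls, each 2250 mm tall and 100 mm thick, enclosing a footprint 3200 mm (x) by 4850 mm (y) outside-to-outside, with no floor or roof. The front and back walls (the −y and +y sides) span the full width; the two side walls fit between them.

The house frame is on the floor beside the bed frame on its −y side.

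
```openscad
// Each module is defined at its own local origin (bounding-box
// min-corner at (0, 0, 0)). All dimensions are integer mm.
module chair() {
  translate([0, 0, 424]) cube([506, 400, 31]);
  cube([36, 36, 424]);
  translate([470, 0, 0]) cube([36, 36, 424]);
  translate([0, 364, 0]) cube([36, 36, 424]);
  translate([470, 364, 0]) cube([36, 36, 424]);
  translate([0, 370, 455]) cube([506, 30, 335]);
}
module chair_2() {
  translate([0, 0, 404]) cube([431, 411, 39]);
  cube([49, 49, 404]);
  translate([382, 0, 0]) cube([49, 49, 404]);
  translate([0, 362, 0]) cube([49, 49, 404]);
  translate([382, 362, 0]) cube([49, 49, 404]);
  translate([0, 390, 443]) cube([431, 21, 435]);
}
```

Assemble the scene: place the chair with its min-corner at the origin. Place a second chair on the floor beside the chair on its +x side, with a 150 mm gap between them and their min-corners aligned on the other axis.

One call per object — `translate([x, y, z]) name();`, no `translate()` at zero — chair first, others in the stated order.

chair();
translate([656, 0, 0]) chair_2();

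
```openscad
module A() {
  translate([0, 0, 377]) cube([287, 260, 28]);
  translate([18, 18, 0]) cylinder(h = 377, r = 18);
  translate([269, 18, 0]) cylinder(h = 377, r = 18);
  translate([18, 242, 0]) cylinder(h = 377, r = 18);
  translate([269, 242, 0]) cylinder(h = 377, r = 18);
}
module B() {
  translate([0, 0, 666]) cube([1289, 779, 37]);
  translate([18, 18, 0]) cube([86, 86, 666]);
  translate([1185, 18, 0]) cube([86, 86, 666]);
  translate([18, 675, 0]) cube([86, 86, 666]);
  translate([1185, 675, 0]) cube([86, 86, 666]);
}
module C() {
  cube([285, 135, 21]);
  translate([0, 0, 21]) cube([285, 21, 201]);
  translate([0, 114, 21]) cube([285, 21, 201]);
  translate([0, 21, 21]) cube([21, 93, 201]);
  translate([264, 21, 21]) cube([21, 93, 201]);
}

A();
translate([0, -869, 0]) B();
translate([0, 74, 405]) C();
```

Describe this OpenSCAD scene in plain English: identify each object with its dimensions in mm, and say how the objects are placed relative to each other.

A is a four-legged stool. The seat is 287×260 mm, 28 mm thick, top at z = 405 mm. It stands on four round legs, each 36 mm in diameter, from z = 0 to the seat underside, each leg's axis is inset half a diameter from the nearest pair of seat edges (so the leg's bounding box is flush with the corner).

B is a table: top 1289 mm (x) × 779 mm (y), 37 mm thick, upper face at z = 703 mm, on four 86×86 mm square legs, each inset 18 mm from the nearest pair of top edges, running from z = 0 to the bottom of the top.

C is an open storage box with external size 285×135×222 mm and wall thickness 21 mm (the base is also 21 mm thick). The base covers the whole footprint; the four walls stand on the base, with the y-facing walls full-width and the x-facing walls fitting between their inner faces.

The table is on the floor beside the stool on its −y side. The open box is on top of the stool.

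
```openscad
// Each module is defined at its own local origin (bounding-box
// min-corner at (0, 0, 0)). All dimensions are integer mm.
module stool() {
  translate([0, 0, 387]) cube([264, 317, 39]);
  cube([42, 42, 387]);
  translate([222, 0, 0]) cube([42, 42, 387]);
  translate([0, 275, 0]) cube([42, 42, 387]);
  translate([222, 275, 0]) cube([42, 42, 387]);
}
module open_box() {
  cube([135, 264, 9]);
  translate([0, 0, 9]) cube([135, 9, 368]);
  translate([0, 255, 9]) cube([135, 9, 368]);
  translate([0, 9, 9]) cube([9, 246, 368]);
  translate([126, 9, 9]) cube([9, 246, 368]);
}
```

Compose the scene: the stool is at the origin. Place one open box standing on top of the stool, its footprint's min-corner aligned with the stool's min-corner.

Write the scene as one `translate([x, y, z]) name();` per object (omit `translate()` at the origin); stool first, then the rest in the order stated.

stool();
translate([0, 0, 426]) open_box();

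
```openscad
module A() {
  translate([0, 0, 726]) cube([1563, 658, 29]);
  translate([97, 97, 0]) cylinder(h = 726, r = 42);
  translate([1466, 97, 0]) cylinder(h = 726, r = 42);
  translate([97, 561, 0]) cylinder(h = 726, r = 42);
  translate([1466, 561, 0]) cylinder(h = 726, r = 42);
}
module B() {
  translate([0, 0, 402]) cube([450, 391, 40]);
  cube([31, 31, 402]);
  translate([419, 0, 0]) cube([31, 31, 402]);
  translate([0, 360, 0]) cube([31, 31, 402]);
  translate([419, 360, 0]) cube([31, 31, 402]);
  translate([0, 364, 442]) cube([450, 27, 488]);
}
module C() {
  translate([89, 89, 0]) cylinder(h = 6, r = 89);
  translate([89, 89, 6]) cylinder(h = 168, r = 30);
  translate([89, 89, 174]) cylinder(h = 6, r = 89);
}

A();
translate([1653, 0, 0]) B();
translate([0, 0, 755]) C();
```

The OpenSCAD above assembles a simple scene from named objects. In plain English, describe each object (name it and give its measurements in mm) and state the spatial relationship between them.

A is a rectangular dining table. The top is 1563×658×29 mm with its upper surface at z = 755 mm. It stands on four round legs of 84 mm diameter, each leg's bounding box inset 55 mm from the nearest pair of top edges, running from the floor to the underside of the top.

B is a chair: 450×391 mm seat, 40 mm thick, top at z = 442 mm, on four 31 mm square corner legs flush with the seat edges. A 27 mm thick backrest slab spans the full seat width, extending 488 mm above the seat top, its back face flush with the seat's +y edge.

C is a spool: two coaxial disc flanges of radius 89 mm and thickness 6 mm, joined by a core cylinder of radius 30 mm and height 168 mm. The lower flange rests on z = 0 and the three cylinders share a vertical axis.

The chair is on the floor beside the table on its +x side. The spool is on top of the table.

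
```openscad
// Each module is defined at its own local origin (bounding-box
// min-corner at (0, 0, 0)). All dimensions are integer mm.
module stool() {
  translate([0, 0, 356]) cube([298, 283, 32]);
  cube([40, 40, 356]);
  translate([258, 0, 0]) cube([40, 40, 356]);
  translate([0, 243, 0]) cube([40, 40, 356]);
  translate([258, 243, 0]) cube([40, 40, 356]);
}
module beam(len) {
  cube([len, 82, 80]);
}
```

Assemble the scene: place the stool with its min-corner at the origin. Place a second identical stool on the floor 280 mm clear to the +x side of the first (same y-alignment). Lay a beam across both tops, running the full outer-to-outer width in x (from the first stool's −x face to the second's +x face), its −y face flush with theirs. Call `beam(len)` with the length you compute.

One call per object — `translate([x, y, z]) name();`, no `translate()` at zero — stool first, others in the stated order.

stool();
translate([578, 0, 0]) stool();
translate([0, 0, 388]) beam(876);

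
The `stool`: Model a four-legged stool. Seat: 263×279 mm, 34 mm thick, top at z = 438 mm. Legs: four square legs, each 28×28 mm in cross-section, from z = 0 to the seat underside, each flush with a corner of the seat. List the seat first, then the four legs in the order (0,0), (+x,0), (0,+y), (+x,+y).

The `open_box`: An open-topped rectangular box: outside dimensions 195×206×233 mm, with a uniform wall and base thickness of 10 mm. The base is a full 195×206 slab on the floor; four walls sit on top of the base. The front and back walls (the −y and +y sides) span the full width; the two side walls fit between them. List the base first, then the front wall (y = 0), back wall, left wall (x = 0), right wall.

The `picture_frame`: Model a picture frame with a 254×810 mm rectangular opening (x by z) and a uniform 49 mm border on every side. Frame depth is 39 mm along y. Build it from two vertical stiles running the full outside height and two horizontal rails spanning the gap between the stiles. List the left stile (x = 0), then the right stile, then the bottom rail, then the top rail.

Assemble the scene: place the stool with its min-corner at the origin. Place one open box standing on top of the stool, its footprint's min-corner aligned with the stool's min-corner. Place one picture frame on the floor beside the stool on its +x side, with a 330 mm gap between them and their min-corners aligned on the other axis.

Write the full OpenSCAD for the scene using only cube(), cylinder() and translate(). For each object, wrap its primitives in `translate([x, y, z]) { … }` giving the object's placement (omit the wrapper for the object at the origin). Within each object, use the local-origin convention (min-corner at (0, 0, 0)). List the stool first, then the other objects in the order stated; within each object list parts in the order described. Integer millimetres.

translate([0, 0, 404]) cube([263, 279, 34]);
cube([28, 28, 404]);
translate([235, 0, 0]) cube([28, 28, 404]);
translate([0, 251, 0]) cube([28, 28, 404]);
translate([235, 251, 0]) cube([28, 28, 404]);
translate([0, 0, 438]) {
  cube([195, 206, 10]);
  translate([0, 0, 10]) cube([195, 10, 223]);
  translate([0, 196, 10]) cube([195, 10, 223]);
  translate([0, 10, 10]) cube([10, 186, 223]);
  translate([185, 10, 10]) cube([10, 186, 223]);
}
translate([593, 0, 0]) {
  cube([49, 39, 908]);
  translate([303, 0, 0]) cube([49, 39, 908]);
  translate([49, 0, 0]) cube([254, 39, 49]);
  translate([49, 0, 859]) cube([254, 39, 49]);
}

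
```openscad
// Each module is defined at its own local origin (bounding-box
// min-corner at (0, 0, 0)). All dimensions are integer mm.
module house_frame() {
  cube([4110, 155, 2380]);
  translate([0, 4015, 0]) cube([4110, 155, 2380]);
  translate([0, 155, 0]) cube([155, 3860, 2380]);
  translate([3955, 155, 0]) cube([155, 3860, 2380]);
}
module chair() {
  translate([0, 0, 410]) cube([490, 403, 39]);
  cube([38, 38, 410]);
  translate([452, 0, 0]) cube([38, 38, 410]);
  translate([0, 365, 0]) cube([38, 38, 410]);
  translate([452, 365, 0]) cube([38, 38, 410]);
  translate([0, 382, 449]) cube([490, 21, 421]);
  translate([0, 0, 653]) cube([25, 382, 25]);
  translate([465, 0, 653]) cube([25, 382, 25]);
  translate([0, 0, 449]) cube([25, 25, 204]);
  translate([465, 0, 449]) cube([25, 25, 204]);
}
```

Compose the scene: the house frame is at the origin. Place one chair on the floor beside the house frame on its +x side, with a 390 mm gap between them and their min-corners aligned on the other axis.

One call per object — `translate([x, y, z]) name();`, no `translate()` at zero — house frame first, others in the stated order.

house_frame();
translate([4500, 0, 0]) chair();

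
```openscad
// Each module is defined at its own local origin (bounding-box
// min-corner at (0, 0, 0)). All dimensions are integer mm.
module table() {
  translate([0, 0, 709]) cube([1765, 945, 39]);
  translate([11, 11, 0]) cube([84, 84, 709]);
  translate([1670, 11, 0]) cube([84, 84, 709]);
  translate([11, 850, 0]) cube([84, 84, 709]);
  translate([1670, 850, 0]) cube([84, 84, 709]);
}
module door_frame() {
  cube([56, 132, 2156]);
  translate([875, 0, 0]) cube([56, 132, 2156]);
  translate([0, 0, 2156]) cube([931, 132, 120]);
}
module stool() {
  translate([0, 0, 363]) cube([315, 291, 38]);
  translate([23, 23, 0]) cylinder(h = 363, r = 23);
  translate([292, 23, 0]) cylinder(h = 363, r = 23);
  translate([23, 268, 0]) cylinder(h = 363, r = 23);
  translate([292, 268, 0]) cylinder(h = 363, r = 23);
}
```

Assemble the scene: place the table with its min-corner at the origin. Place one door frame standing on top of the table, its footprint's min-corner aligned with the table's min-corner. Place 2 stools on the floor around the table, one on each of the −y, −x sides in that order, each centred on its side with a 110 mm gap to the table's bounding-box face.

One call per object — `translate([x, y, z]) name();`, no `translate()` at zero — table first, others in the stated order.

table();
translate([0, 0, 748]) door_frame();
translate([725, -401, 0]) stool();
translate([-425, 327, 0]) stool();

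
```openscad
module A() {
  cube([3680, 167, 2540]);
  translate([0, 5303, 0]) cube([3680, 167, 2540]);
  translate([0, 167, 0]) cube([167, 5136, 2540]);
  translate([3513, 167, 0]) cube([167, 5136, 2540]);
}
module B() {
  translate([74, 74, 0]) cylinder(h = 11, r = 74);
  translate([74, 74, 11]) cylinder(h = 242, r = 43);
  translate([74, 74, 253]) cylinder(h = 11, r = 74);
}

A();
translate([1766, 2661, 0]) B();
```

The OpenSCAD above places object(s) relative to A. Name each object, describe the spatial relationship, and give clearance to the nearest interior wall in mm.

A is a house frame. B is a spool. The spool sits inside the house frame, centred. The clearance to the nearest interior wall is 1599 mm.

Clearances: x = 1599, y = 2494; minimum 1599 mm.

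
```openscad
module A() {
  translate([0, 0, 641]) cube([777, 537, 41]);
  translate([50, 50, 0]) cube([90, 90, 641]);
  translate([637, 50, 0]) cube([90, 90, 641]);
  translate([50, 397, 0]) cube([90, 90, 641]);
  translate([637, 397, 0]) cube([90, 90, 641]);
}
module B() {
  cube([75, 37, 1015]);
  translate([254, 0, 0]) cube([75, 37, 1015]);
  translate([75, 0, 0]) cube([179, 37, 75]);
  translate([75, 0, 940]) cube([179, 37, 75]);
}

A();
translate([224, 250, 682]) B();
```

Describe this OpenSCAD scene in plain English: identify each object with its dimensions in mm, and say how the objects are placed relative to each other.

A is a table: top 777 mm (x) × 537 mm (y), 41 mm thick, upper face at z = 682 mm, on four 90×90 mm square legs, each inset 50 mm from the nearest pair of top edges, running from z = 0 to the bottom of the top.

B is a rectangular picture frame lying in the x–z plane (depth along y). The opening is 179 mm wide (x) by 865 mm tall (z), surrounded by a border 75 mm wide on all four sides. The frame is 37 mm deep and is made of two full-height vertical stiles with two horizontal rails fitted between them.

The picture frame is on top of the table, centred.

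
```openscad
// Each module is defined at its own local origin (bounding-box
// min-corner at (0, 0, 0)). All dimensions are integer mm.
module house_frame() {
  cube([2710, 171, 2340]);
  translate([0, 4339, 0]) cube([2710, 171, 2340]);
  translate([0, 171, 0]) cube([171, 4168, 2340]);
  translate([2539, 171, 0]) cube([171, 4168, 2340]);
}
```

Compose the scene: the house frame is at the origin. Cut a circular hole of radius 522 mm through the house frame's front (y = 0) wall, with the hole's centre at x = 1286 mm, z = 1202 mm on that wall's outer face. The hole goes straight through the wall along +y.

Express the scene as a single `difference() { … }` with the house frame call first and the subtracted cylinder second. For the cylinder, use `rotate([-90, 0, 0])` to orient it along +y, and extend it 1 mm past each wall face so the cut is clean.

difference() {
  house_frame();
  translate([1286, -1, 1202]) rotate([-90, 0, 0]) cylinder(h = 173, r = 522);
}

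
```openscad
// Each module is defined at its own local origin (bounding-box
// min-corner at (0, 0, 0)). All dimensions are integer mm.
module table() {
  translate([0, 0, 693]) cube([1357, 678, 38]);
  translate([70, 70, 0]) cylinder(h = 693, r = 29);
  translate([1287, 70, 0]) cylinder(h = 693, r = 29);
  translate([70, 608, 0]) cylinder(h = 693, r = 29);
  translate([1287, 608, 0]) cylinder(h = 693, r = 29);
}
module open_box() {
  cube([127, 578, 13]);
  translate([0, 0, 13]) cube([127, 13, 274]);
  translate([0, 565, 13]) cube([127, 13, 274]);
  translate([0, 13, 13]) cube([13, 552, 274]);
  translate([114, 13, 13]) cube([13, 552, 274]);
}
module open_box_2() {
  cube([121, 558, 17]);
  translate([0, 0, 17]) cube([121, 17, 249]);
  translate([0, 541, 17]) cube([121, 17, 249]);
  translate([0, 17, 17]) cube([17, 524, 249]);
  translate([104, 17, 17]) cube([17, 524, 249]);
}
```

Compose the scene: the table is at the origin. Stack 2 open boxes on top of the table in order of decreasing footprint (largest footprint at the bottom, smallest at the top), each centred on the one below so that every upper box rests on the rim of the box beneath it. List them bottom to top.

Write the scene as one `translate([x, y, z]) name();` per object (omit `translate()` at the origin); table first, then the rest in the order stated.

table();
translate([615, 50, 731]) open_box();
translate([618, 60, 1018]) open_box_2();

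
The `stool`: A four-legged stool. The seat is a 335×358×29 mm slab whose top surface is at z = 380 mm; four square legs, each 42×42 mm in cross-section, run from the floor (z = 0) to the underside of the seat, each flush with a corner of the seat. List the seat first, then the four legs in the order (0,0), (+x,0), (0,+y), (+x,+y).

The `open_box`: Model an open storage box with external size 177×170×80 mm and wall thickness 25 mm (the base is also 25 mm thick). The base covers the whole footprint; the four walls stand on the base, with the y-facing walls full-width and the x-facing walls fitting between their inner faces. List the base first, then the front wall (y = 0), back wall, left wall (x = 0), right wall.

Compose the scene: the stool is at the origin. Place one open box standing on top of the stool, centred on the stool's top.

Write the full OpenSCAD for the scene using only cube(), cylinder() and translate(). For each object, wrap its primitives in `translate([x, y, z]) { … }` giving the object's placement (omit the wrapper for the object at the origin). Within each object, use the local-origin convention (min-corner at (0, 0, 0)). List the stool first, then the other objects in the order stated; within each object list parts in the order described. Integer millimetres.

translate([0, 0, 351]) cube([335, 358, 29]);
cube([42, 42, 351]);
translate([293, 0, 0]) cube([42, 42, 351]);
translate([0, 316, 0]) cube([42, 42, 351]);
translate([293, 316, 0]) cube([42, 42, 351]);
translate([79, 94, 380]) {
  cube([177, 170, 25]);
  translate([0, 0, 25]) cube([177, 25, 55]);
  translate([0, 145, 25]) cube([177, 25, 55]);
  translate([0, 25, 25]) cube([25, 120, 55]);
  translate([152, 25, 25]) cube([25, 120, 55]);
}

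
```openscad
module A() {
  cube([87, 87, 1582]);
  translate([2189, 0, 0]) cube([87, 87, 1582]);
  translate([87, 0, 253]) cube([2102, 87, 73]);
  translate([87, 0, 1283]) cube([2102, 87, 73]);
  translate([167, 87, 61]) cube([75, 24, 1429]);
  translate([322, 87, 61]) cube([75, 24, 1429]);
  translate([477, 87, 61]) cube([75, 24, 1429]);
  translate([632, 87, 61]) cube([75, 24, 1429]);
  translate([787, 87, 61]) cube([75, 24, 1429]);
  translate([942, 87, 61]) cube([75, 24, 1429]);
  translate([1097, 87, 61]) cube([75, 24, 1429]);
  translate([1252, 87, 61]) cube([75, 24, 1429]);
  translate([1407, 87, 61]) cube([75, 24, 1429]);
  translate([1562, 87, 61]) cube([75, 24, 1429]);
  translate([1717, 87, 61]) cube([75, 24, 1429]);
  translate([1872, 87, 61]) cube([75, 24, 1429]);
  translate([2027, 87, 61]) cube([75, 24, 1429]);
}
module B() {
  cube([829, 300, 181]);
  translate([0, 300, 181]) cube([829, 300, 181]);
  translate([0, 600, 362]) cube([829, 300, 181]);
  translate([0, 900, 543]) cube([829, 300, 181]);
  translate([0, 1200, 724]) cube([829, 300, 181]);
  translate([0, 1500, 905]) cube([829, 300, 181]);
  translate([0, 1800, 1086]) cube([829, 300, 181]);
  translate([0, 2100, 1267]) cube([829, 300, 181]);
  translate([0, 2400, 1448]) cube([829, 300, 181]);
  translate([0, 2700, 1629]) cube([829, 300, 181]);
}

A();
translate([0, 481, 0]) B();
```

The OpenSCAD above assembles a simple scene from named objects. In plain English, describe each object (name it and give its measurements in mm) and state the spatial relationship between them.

A is a fence section. Two 87×87 mm posts, 1582 mm tall, stand on the floor with a clear span of 2102 mm between their inner faces. Two horizontal rails of 87×73 mm section span the gap between the posts with their undersides at z = 253 mm and z = 1283 mm, flush with the posts' −y face. 13 pickets, each 75 mm wide, 24 mm thick and 1429 mm tall, are fixed to the +y face of the rails with their bottoms at z = 61 mm, evenly spaced across the span with equal gaps (rounded down to the nearest mm) at the −x end and between each pair — any rounding remainder accumulates at the +x end.

B is a run of 10 identical solid stair steps. Each tread is 829×300 mm and each step block is 181 mm high. Step 1 rests on the floor; step k is offset from step 1 by (k−1)×300 mm in y and (k−1)×181 mm in z.

The staircase is on the floor beside the fence section on its +y side.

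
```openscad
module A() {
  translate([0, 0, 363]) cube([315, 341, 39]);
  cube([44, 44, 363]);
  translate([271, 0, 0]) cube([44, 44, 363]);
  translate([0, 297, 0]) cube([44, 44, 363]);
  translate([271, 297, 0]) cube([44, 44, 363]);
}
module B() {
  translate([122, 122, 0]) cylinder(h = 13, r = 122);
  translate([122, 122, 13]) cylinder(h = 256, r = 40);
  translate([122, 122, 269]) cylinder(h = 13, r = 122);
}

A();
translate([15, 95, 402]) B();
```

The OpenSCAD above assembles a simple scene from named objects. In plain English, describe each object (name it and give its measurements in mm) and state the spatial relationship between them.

A is a simple wooden stool: a rectangular seat 315 mm (x) by 341 mm (y), 39 mm thick, top face at z = 402 mm, on four square legs, each 44×44 mm in cross-section. The legs rest on z = 0, each flush with a corner of the seat.

B is a spool: two coaxial disc flanges of radius 122 mm and thickness 13 mm, joined by a core cylinder of radius 40 mm and height 256 mm. The lower flange rests on z = 0 and the three cylinders share a vertical axis.

The spool is on top of the stool.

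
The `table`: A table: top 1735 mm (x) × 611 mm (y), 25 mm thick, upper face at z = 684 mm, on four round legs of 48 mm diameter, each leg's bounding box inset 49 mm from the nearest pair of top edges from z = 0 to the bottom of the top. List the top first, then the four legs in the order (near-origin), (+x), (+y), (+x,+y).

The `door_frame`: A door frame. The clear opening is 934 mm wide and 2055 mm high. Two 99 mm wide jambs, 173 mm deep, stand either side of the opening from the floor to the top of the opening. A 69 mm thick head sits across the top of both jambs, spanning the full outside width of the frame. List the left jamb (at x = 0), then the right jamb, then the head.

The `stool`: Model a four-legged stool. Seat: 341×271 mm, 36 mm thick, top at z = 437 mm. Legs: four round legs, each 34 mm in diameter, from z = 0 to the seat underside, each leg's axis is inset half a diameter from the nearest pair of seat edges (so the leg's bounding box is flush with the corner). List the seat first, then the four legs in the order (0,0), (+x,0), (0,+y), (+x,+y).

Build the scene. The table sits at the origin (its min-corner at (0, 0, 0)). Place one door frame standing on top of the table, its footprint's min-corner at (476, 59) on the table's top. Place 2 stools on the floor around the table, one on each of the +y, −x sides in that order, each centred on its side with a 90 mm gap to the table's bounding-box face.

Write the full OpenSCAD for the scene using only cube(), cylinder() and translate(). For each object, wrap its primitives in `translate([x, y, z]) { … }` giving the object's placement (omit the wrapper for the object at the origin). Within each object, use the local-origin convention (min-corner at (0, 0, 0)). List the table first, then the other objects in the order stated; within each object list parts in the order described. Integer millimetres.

translate([0, 0, 659]) cube([1735, 611, 25]);
translate([73, 73, 0]) cylinder(h = 659, r = 24);
translate([1662, 73, 0]) cylinder(h = 659, r = 24);
translate([73, 538, 0]) cylinder(h = 659, r = 24);
translate([1662, 538, 0]) cylinder(h = 659, r = 24);
translate([476, 59, 684]) {
  cube([99, 173, 2055]);
  translate([1033, 0, 0]) cube([99, 173, 2055]);
  translate([0, 0, 2055]) cube([1132, 173, 69]);
}
translate([697, 701, 0]) {
  translate([0, 0, 401]) cube([341, 271, 36]);
  translate([17, 17, 0]) cylinder(h = 401, r = 17);
  translate([324, 17, 0]) cylinder(h = 401, r = 17);
  translate([17, 254, 0]) cylinder(h = 401, r = 17);
  translate([324, 254, 0]) cylinder(h = 401, r = 17);
}
translate([-431, 170, 0]) {
  translate([0, 0, 401]) cube([341, 271, 36]);
  translate([17, 17, 0]) cylinder(h = 401, r = 17);
  translate([324, 17, 0]) cylinder(h = 401, r = 17);
  translate([17, 254, 0]) cylinder(h = 401, r = 17);
  translate([324, 254, 0]) cylinder(h = 401, r = 17);
}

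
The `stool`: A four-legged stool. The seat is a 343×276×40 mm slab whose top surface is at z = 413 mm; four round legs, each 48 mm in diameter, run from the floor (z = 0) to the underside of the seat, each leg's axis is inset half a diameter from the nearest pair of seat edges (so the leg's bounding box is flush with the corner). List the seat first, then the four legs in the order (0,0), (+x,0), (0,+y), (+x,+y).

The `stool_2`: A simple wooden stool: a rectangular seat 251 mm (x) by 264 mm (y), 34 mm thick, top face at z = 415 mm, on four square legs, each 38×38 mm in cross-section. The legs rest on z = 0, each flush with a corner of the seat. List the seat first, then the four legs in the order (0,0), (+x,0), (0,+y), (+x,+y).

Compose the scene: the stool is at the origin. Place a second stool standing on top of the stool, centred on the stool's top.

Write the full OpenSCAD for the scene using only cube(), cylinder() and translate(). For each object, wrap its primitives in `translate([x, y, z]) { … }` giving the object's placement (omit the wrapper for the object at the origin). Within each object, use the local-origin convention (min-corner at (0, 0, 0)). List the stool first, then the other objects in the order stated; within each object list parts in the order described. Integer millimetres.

translate([0, 0, 373]) cube([343, 276, 40]);
translate([24, 24, 0]) cylinder(h = 373, r = 24);
translate([319, 24, 0]) cylinder(h = 373, r = 24);
translate([24, 252, 0]) cylinder(h = 373, r = 24);
translate([319, 252, 0]) cylinder(h = 373, r = 24);
translate([46, 6, 413]) {
  translate([0, 0, 381]) cube([251, 264, 34]);
  cube([38, 38, 381]);
  translate([213, 0, 0]) cube([38, 38, 381]);
  translate([0, 226, 0]) cube([38, 38, 381]);
  translate([213, 226, 0]) cube([38, 38, 381]);
}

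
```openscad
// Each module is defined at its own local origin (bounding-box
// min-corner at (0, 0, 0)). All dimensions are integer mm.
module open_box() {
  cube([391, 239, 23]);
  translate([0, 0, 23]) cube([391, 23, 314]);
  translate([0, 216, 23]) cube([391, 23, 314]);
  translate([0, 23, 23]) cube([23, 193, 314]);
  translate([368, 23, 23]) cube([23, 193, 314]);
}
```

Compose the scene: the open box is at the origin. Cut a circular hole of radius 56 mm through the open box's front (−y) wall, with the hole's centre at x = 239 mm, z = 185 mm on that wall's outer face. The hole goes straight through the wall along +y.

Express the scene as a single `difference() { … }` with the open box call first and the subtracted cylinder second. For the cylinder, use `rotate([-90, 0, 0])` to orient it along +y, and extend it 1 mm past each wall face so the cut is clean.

difference() {
  open_box();
  translate([239, -1, 185]) rotate([-90, 0, 0]) cylinder(h = 25, r = 56);
}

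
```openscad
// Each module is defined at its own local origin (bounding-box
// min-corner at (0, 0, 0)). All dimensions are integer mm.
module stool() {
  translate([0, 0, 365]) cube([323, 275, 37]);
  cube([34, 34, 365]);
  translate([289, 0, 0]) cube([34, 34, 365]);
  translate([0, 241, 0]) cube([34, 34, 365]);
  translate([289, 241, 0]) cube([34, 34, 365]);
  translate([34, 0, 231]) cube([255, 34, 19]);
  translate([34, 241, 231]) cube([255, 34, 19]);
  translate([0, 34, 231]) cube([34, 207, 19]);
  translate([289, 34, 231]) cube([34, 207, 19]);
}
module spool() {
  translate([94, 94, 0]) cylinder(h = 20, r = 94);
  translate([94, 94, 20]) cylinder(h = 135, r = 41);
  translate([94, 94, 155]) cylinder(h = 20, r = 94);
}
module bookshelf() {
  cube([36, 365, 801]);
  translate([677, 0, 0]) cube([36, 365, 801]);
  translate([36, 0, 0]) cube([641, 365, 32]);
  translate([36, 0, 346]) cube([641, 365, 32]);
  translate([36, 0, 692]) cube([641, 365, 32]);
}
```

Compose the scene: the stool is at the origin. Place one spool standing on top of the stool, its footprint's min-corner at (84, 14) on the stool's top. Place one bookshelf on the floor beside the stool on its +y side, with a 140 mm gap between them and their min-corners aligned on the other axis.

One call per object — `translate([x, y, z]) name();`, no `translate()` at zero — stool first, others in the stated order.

stool();
translate([84, 14, 402]) spool();
translate([0, 415, 0]) bookshelf();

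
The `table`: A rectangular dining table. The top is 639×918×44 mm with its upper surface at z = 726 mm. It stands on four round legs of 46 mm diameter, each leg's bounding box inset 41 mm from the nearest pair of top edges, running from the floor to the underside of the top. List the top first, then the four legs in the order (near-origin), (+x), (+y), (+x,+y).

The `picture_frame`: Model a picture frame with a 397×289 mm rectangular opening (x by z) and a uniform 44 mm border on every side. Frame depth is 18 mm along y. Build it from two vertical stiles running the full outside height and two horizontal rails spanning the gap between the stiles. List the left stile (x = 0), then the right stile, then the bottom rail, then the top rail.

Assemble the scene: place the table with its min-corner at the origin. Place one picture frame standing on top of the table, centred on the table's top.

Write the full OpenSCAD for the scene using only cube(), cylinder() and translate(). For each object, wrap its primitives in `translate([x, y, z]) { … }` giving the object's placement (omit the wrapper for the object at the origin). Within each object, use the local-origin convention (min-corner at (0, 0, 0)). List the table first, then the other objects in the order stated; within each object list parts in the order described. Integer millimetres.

translate([0, 0, 682]) cube([639, 918, 44]);
translate([64, 64, 0]) cylinder(h = 682, r = 23);
translate([575, 64, 0]) cylinder(h = 682, r = 23);
translate([64, 854, 0]) cylinder(h = 682, r = 23);
translate([575, 854, 0]) cylinder(h = 682, r = 23);
translate([77, 450, 726]) {
  cube([44, 18, 377]);
  translate([441, 0, 0]) cube([44, 18, 377]);
  translate([44, 0, 0]) cube([397, 18, 44]);
  translate([44, 0, 333]) cube([397, 18, 44]);
}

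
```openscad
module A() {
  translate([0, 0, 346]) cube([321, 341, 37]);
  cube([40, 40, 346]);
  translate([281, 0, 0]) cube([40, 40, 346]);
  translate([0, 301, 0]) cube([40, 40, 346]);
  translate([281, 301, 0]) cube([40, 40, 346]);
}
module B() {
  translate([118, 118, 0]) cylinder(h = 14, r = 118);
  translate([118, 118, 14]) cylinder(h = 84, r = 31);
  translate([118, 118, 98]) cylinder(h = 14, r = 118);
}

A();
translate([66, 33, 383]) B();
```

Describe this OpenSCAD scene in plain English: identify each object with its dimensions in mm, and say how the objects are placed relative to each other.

A is a simple wooden stool: a rectangular seat 321 mm (x) by 341 mm (y), 37 mm thick, top face at z = 383 mm, on four square legs, each 40×40 mm in cross-section. The legs rest on z = 0, each flush with a corner of the seat.

B is a spool: two coaxial disc flanges of radius 118 mm and thickness 14 mm, joined by a core cylinder of radius 31 mm and height 84 mm. The lower flange rests on z = 0 and the three cylinders share a vertical axis.

The spool is on top of the stool.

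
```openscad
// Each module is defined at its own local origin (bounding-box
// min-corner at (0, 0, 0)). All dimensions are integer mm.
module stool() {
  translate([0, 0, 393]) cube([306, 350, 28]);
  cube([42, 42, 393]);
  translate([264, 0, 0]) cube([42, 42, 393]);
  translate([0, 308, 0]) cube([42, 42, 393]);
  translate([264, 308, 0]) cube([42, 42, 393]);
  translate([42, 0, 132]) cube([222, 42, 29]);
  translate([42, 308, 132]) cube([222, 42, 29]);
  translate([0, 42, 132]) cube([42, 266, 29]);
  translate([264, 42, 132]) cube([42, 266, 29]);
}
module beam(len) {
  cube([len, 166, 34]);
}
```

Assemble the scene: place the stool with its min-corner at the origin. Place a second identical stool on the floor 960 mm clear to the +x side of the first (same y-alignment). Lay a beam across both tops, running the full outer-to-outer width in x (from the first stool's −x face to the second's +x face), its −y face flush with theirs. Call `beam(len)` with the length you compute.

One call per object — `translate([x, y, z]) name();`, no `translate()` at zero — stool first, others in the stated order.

stool();
translate([1266, 0, 0]) stool();
translate([0, 0, 421]) beam(1572);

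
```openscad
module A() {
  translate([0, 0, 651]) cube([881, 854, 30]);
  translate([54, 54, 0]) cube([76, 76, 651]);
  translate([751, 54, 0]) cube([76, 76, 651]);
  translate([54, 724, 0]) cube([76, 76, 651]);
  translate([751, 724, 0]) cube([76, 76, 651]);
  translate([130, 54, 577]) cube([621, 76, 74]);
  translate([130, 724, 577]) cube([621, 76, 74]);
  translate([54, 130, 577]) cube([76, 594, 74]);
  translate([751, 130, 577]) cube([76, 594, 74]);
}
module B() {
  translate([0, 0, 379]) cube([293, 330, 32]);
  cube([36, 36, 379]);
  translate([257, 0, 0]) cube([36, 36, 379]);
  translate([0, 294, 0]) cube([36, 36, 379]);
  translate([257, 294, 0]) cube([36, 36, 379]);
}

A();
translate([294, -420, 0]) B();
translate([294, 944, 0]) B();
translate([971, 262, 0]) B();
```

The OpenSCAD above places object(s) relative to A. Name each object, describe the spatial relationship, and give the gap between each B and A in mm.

A is a table. B is a stool. Three stools sit around the table at the −y, +y, +x sides. The gap between each stool and the table is 90 mm.

Each stool's nearest face is 90 mm from the table's bounding box.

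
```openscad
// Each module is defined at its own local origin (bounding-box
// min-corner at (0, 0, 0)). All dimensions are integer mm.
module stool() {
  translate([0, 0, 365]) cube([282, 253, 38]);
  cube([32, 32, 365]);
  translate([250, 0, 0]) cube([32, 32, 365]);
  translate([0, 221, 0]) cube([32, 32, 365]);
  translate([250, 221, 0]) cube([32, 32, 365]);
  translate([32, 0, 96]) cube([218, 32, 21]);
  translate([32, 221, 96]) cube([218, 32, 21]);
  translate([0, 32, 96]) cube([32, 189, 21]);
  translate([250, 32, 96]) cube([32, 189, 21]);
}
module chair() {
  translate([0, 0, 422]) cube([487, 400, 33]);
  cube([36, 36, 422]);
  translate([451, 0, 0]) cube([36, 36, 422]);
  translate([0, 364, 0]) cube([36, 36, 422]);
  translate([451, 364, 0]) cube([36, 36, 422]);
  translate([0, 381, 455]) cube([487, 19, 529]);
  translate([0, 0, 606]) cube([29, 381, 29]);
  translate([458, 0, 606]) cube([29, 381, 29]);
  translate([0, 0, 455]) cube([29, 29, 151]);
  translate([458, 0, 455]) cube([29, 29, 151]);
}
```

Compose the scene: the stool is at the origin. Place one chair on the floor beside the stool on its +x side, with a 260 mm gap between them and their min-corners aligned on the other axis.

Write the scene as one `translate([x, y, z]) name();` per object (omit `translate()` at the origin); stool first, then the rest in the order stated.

stool();
translate([542, 0, 0]) chair();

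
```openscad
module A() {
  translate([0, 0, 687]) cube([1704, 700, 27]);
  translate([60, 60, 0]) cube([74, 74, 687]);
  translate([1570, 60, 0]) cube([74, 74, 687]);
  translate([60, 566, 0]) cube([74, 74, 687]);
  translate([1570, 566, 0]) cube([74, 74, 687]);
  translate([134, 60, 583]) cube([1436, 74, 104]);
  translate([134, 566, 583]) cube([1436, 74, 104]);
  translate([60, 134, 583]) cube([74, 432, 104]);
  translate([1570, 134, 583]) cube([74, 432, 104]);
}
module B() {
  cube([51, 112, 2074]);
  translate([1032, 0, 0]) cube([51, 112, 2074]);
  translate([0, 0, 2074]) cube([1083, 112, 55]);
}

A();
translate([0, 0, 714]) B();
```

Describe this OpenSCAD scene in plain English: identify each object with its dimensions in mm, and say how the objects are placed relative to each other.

A is a rectangular dining table. The top is 1704×700×27 mm with its upper surface at z = 714 mm. It stands on four 74×74 mm square legs, each inset 60 mm from the nearest pair of top edges, running from the floor to the underside of the top. Four apron rails, 74 mm thick and 104 mm tall, run between adjacent legs with their top edges flush with the underside of the top and their outer faces flush with the legs' outer faces.

B is a rectangular door frame: two vertical jambs of 51×112 mm section, 2074 mm tall, with a clear opening 981 mm wide between their inner faces. A header 55 mm tall and 112 mm deep lies on top of the jambs and spans the full outside width.

The door frame is on top of the table.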